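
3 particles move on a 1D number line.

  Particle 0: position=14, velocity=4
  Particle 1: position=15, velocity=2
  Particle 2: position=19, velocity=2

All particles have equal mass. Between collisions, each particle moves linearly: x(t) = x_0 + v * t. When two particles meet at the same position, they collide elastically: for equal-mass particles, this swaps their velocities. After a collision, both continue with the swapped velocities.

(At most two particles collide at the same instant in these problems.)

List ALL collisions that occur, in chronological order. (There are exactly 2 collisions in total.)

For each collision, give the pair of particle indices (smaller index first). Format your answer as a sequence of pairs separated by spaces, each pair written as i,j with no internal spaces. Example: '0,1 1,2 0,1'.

Answer: 0,1 1,2

Derivation:
Collision at t=1/2: particles 0 and 1 swap velocities; positions: p0=16 p1=16 p2=20; velocities now: v0=2 v1=4 v2=2
Collision at t=5/2: particles 1 and 2 swap velocities; positions: p0=20 p1=24 p2=24; velocities now: v0=2 v1=2 v2=4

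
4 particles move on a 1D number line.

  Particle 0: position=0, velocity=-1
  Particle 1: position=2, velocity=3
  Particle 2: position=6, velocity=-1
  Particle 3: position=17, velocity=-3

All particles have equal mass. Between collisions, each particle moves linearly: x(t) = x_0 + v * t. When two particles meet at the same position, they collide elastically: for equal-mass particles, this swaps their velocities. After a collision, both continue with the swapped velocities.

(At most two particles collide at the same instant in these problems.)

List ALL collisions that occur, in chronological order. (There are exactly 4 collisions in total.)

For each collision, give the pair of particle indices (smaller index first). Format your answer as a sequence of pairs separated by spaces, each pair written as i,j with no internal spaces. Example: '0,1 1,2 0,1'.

Answer: 1,2 2,3 1,2 0,1

Derivation:
Collision at t=1: particles 1 and 2 swap velocities; positions: p0=-1 p1=5 p2=5 p3=14; velocities now: v0=-1 v1=-1 v2=3 v3=-3
Collision at t=5/2: particles 2 and 3 swap velocities; positions: p0=-5/2 p1=7/2 p2=19/2 p3=19/2; velocities now: v0=-1 v1=-1 v2=-3 v3=3
Collision at t=11/2: particles 1 and 2 swap velocities; positions: p0=-11/2 p1=1/2 p2=1/2 p3=37/2; velocities now: v0=-1 v1=-3 v2=-1 v3=3
Collision at t=17/2: particles 0 and 1 swap velocities; positions: p0=-17/2 p1=-17/2 p2=-5/2 p3=55/2; velocities now: v0=-3 v1=-1 v2=-1 v3=3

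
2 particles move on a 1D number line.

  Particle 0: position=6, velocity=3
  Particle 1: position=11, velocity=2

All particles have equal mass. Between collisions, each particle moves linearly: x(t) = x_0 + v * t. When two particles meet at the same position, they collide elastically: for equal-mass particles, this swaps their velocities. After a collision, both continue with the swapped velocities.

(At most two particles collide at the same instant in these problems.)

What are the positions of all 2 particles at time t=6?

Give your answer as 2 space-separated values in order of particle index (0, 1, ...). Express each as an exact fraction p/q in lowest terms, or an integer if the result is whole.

Answer: 23 24

Derivation:
Collision at t=5: particles 0 and 1 swap velocities; positions: p0=21 p1=21; velocities now: v0=2 v1=3
Advance to t=6 (no further collisions before then); velocities: v0=2 v1=3; positions = 23 24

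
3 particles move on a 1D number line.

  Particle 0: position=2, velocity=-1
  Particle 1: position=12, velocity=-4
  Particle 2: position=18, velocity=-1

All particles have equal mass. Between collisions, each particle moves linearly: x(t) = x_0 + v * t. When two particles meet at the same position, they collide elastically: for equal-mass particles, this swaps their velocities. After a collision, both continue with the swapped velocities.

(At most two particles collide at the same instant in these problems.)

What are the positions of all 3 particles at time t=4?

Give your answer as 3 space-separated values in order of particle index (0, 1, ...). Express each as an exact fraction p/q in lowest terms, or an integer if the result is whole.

Collision at t=10/3: particles 0 and 1 swap velocities; positions: p0=-4/3 p1=-4/3 p2=44/3; velocities now: v0=-4 v1=-1 v2=-1
Advance to t=4 (no further collisions before then); velocities: v0=-4 v1=-1 v2=-1; positions = -4 -2 14

Answer: -4 -2 14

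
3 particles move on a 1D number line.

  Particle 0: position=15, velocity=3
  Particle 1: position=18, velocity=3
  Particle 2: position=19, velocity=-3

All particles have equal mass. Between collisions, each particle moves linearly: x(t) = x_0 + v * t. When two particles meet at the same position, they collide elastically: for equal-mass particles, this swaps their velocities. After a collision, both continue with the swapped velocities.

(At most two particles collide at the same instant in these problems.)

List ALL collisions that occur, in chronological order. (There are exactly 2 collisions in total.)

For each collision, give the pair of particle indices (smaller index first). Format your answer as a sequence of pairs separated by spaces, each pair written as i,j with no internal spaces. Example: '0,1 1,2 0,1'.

Answer: 1,2 0,1

Derivation:
Collision at t=1/6: particles 1 and 2 swap velocities; positions: p0=31/2 p1=37/2 p2=37/2; velocities now: v0=3 v1=-3 v2=3
Collision at t=2/3: particles 0 and 1 swap velocities; positions: p0=17 p1=17 p2=20; velocities now: v0=-3 v1=3 v2=3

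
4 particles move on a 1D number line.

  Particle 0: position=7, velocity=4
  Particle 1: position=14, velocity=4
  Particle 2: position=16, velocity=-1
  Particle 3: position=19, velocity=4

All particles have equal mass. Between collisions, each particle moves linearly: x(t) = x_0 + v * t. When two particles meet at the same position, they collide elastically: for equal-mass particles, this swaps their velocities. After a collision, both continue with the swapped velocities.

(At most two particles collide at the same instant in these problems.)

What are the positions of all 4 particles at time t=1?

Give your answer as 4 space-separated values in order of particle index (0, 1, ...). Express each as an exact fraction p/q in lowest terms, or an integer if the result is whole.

Answer: 11 15 18 23

Derivation:
Collision at t=2/5: particles 1 and 2 swap velocities; positions: p0=43/5 p1=78/5 p2=78/5 p3=103/5; velocities now: v0=4 v1=-1 v2=4 v3=4
Advance to t=1 (no further collisions before then); velocities: v0=4 v1=-1 v2=4 v3=4; positions = 11 15 18 23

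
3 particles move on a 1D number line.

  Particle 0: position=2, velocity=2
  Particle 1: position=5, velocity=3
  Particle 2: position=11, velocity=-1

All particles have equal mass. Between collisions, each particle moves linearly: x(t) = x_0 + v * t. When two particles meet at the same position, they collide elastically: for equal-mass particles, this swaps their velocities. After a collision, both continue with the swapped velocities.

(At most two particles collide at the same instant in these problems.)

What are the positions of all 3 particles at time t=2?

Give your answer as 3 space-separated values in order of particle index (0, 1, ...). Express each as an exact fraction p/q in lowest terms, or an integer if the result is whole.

Collision at t=3/2: particles 1 and 2 swap velocities; positions: p0=5 p1=19/2 p2=19/2; velocities now: v0=2 v1=-1 v2=3
Advance to t=2 (no further collisions before then); velocities: v0=2 v1=-1 v2=3; positions = 6 9 11

Answer: 6 9 11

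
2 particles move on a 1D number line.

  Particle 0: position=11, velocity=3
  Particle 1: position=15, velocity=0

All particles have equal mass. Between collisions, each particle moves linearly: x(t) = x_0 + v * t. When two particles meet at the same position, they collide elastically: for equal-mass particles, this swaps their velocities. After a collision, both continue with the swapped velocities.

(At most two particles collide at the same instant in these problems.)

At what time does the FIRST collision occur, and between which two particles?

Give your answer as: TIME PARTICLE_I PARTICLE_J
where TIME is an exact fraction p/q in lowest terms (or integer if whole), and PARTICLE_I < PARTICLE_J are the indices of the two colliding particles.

Answer: 4/3 0 1

Derivation:
Pair (0,1): pos 11,15 vel 3,0 -> gap=4, closing at 3/unit, collide at t=4/3
Earliest collision: t=4/3 between 0 and 1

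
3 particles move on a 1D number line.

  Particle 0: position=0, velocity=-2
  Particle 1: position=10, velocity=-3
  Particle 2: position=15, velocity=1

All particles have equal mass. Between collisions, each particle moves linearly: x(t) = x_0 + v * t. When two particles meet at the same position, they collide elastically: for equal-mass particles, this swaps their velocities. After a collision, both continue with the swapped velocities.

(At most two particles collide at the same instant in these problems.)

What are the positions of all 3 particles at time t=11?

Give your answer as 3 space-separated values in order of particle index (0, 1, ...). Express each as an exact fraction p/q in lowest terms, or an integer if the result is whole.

Collision at t=10: particles 0 and 1 swap velocities; positions: p0=-20 p1=-20 p2=25; velocities now: v0=-3 v1=-2 v2=1
Advance to t=11 (no further collisions before then); velocities: v0=-3 v1=-2 v2=1; positions = -23 -22 26

Answer: -23 -22 26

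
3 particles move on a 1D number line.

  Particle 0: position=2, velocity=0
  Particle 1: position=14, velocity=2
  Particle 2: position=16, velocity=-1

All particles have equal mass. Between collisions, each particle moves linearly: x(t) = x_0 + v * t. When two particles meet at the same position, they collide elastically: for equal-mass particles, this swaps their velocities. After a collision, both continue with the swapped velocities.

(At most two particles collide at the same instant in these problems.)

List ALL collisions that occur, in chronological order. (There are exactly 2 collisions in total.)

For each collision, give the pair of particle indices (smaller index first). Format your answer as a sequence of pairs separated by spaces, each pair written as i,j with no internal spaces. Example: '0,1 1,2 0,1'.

Collision at t=2/3: particles 1 and 2 swap velocities; positions: p0=2 p1=46/3 p2=46/3; velocities now: v0=0 v1=-1 v2=2
Collision at t=14: particles 0 and 1 swap velocities; positions: p0=2 p1=2 p2=42; velocities now: v0=-1 v1=0 v2=2

Answer: 1,2 0,1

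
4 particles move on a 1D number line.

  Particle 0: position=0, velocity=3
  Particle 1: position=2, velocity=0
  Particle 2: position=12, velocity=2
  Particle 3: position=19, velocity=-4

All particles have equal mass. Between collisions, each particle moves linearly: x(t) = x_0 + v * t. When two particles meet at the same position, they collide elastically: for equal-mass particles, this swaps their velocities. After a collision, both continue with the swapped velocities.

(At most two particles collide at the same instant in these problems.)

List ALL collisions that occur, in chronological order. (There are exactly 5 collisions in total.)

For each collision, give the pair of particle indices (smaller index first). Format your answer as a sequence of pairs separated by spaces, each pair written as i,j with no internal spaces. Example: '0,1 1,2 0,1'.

Answer: 0,1 2,3 1,2 0,1 2,3

Derivation:
Collision at t=2/3: particles 0 and 1 swap velocities; positions: p0=2 p1=2 p2=40/3 p3=49/3; velocities now: v0=0 v1=3 v2=2 v3=-4
Collision at t=7/6: particles 2 and 3 swap velocities; positions: p0=2 p1=7/2 p2=43/3 p3=43/3; velocities now: v0=0 v1=3 v2=-4 v3=2
Collision at t=19/7: particles 1 and 2 swap velocities; positions: p0=2 p1=57/7 p2=57/7 p3=122/7; velocities now: v0=0 v1=-4 v2=3 v3=2
Collision at t=17/4: particles 0 and 1 swap velocities; positions: p0=2 p1=2 p2=51/4 p3=41/2; velocities now: v0=-4 v1=0 v2=3 v3=2
Collision at t=12: particles 2 and 3 swap velocities; positions: p0=-29 p1=2 p2=36 p3=36; velocities now: v0=-4 v1=0 v2=2 v3=3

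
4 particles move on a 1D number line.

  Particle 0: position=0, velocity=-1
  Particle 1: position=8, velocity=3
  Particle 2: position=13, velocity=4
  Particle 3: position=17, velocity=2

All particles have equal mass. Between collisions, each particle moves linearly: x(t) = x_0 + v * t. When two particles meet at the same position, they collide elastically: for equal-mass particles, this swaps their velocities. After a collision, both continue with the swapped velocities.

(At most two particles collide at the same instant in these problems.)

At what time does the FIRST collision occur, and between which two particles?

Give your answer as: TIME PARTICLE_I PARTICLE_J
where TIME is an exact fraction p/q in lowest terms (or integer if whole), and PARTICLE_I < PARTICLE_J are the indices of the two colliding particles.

Pair (0,1): pos 0,8 vel -1,3 -> not approaching (rel speed -4 <= 0)
Pair (1,2): pos 8,13 vel 3,4 -> not approaching (rel speed -1 <= 0)
Pair (2,3): pos 13,17 vel 4,2 -> gap=4, closing at 2/unit, collide at t=2
Earliest collision: t=2 between 2 and 3

Answer: 2 2 3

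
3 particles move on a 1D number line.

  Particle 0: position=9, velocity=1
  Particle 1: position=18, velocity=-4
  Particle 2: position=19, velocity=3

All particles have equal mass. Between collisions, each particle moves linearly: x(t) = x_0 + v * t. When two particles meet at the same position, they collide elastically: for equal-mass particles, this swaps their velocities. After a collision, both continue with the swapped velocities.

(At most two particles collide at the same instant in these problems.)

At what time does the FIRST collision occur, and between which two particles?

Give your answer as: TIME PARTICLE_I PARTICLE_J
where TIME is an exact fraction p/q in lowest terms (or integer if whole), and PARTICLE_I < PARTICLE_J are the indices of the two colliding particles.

Answer: 9/5 0 1

Derivation:
Pair (0,1): pos 9,18 vel 1,-4 -> gap=9, closing at 5/unit, collide at t=9/5
Pair (1,2): pos 18,19 vel -4,3 -> not approaching (rel speed -7 <= 0)
Earliest collision: t=9/5 between 0 and 1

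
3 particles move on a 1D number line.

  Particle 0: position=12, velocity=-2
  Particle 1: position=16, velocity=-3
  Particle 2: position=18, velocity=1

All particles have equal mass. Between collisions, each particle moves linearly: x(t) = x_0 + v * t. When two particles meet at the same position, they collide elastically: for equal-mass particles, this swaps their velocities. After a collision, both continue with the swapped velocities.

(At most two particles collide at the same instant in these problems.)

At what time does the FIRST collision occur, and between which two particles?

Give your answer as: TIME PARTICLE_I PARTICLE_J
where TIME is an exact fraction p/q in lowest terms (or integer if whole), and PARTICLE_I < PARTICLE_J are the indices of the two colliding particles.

Pair (0,1): pos 12,16 vel -2,-3 -> gap=4, closing at 1/unit, collide at t=4
Pair (1,2): pos 16,18 vel -3,1 -> not approaching (rel speed -4 <= 0)
Earliest collision: t=4 between 0 and 1

Answer: 4 0 1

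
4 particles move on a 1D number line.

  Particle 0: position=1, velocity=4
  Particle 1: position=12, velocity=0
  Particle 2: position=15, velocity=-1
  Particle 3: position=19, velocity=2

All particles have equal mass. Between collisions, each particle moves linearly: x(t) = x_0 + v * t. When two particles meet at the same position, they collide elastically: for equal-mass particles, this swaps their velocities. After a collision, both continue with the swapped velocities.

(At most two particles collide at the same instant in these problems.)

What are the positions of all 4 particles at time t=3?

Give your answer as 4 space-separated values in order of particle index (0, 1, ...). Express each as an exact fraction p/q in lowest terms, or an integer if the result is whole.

Answer: 12 12 13 25

Derivation:
Collision at t=11/4: particles 0 and 1 swap velocities; positions: p0=12 p1=12 p2=49/4 p3=49/2; velocities now: v0=0 v1=4 v2=-1 v3=2
Collision at t=14/5: particles 1 and 2 swap velocities; positions: p0=12 p1=61/5 p2=61/5 p3=123/5; velocities now: v0=0 v1=-1 v2=4 v3=2
Collision at t=3: particles 0 and 1 swap velocities; positions: p0=12 p1=12 p2=13 p3=25; velocities now: v0=-1 v1=0 v2=4 v3=2
Advance to t=3 (no further collisions before then); velocities: v0=-1 v1=0 v2=4 v3=2; positions = 12 12 13 25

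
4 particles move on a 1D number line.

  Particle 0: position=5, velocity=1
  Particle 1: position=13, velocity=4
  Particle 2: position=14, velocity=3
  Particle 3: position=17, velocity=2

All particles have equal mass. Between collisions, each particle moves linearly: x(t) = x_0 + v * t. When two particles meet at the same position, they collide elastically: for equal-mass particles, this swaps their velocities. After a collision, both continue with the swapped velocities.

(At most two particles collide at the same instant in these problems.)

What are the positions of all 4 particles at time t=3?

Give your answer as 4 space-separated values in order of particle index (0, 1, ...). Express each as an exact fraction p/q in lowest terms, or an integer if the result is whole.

Collision at t=1: particles 1 and 2 swap velocities; positions: p0=6 p1=17 p2=17 p3=19; velocities now: v0=1 v1=3 v2=4 v3=2
Collision at t=2: particles 2 and 3 swap velocities; positions: p0=7 p1=20 p2=21 p3=21; velocities now: v0=1 v1=3 v2=2 v3=4
Collision at t=3: particles 1 and 2 swap velocities; positions: p0=8 p1=23 p2=23 p3=25; velocities now: v0=1 v1=2 v2=3 v3=4
Advance to t=3 (no further collisions before then); velocities: v0=1 v1=2 v2=3 v3=4; positions = 8 23 23 25

Answer: 8 23 23 25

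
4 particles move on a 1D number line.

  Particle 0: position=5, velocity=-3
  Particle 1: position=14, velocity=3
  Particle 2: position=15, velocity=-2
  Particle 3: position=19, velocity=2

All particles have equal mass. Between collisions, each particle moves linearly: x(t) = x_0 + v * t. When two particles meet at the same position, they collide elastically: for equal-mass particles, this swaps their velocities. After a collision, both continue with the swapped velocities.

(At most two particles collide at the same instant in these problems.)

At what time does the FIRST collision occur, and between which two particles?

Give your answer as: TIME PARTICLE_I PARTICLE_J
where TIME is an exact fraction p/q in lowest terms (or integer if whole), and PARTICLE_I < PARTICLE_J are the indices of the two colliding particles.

Answer: 1/5 1 2

Derivation:
Pair (0,1): pos 5,14 vel -3,3 -> not approaching (rel speed -6 <= 0)
Pair (1,2): pos 14,15 vel 3,-2 -> gap=1, closing at 5/unit, collide at t=1/5
Pair (2,3): pos 15,19 vel -2,2 -> not approaching (rel speed -4 <= 0)
Earliest collision: t=1/5 between 1 and 2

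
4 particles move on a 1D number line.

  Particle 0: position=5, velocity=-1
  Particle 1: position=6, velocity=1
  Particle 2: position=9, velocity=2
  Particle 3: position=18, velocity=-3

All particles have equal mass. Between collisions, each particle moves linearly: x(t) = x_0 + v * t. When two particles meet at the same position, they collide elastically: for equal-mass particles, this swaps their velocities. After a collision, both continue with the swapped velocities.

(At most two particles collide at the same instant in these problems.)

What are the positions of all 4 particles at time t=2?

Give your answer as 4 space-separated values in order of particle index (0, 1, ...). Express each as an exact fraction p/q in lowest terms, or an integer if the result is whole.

Answer: 3 8 12 13

Derivation:
Collision at t=9/5: particles 2 and 3 swap velocities; positions: p0=16/5 p1=39/5 p2=63/5 p3=63/5; velocities now: v0=-1 v1=1 v2=-3 v3=2
Advance to t=2 (no further collisions before then); velocities: v0=-1 v1=1 v2=-3 v3=2; positions = 3 8 12 13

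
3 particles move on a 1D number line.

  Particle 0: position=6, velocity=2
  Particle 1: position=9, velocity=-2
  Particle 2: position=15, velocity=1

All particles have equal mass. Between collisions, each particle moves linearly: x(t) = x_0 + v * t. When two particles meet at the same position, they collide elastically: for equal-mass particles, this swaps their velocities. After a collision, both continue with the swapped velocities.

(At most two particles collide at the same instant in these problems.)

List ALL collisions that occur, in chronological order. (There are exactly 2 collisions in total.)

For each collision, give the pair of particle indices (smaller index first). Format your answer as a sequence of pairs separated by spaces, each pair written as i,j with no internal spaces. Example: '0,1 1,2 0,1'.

Collision at t=3/4: particles 0 and 1 swap velocities; positions: p0=15/2 p1=15/2 p2=63/4; velocities now: v0=-2 v1=2 v2=1
Collision at t=9: particles 1 and 2 swap velocities; positions: p0=-9 p1=24 p2=24; velocities now: v0=-2 v1=1 v2=2

Answer: 0,1 1,2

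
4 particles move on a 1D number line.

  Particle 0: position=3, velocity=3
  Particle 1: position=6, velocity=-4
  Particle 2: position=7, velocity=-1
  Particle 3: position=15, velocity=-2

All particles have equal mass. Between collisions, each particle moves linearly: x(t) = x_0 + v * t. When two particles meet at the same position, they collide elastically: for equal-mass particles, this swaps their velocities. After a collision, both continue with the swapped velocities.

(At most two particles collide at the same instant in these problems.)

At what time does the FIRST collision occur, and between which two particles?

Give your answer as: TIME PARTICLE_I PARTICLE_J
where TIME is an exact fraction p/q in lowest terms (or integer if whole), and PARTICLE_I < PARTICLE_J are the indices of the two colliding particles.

Pair (0,1): pos 3,6 vel 3,-4 -> gap=3, closing at 7/unit, collide at t=3/7
Pair (1,2): pos 6,7 vel -4,-1 -> not approaching (rel speed -3 <= 0)
Pair (2,3): pos 7,15 vel -1,-2 -> gap=8, closing at 1/unit, collide at t=8
Earliest collision: t=3/7 between 0 and 1

Answer: 3/7 0 1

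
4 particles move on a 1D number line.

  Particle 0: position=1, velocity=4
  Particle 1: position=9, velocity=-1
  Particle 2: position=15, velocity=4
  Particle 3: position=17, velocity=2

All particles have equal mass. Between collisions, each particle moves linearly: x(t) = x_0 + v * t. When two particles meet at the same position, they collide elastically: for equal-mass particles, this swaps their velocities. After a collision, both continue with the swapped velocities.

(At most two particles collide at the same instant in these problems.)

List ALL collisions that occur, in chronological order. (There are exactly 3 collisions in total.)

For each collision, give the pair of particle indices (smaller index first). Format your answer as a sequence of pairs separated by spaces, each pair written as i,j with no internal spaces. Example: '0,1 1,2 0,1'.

Answer: 2,3 0,1 1,2

Derivation:
Collision at t=1: particles 2 and 3 swap velocities; positions: p0=5 p1=8 p2=19 p3=19; velocities now: v0=4 v1=-1 v2=2 v3=4
Collision at t=8/5: particles 0 and 1 swap velocities; positions: p0=37/5 p1=37/5 p2=101/5 p3=107/5; velocities now: v0=-1 v1=4 v2=2 v3=4
Collision at t=8: particles 1 and 2 swap velocities; positions: p0=1 p1=33 p2=33 p3=47; velocities now: v0=-1 v1=2 v2=4 v3=4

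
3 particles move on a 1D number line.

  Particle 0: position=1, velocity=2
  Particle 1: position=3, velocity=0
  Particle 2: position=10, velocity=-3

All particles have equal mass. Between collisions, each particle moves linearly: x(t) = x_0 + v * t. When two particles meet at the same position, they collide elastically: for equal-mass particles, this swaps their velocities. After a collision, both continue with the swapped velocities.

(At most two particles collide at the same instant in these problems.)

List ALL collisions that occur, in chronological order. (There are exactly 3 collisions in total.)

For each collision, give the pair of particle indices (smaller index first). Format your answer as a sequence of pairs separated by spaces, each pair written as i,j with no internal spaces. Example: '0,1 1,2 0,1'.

Answer: 0,1 1,2 0,1

Derivation:
Collision at t=1: particles 0 and 1 swap velocities; positions: p0=3 p1=3 p2=7; velocities now: v0=0 v1=2 v2=-3
Collision at t=9/5: particles 1 and 2 swap velocities; positions: p0=3 p1=23/5 p2=23/5; velocities now: v0=0 v1=-3 v2=2
Collision at t=7/3: particles 0 and 1 swap velocities; positions: p0=3 p1=3 p2=17/3; velocities now: v0=-3 v1=0 v2=2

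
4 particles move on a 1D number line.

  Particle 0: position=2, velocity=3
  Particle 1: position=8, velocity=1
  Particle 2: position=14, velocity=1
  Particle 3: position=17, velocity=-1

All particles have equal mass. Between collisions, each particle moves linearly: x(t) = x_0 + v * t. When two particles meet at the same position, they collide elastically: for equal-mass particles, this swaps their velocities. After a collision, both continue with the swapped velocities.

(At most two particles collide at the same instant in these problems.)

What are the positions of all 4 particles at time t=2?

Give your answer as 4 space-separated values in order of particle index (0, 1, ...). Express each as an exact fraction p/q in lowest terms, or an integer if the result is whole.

Answer: 8 10 15 16

Derivation:
Collision at t=3/2: particles 2 and 3 swap velocities; positions: p0=13/2 p1=19/2 p2=31/2 p3=31/2; velocities now: v0=3 v1=1 v2=-1 v3=1
Advance to t=2 (no further collisions before then); velocities: v0=3 v1=1 v2=-1 v3=1; positions = 8 10 15 16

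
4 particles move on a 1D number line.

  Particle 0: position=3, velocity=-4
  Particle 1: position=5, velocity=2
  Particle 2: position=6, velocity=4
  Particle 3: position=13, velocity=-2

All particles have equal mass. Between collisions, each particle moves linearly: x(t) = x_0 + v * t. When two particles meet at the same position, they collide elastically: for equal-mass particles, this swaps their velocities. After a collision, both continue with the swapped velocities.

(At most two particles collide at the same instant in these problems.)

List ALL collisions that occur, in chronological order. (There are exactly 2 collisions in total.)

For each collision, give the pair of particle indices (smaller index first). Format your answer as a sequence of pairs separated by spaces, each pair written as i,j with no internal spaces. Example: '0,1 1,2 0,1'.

Collision at t=7/6: particles 2 and 3 swap velocities; positions: p0=-5/3 p1=22/3 p2=32/3 p3=32/3; velocities now: v0=-4 v1=2 v2=-2 v3=4
Collision at t=2: particles 1 and 2 swap velocities; positions: p0=-5 p1=9 p2=9 p3=14; velocities now: v0=-4 v1=-2 v2=2 v3=4

Answer: 2,3 1,2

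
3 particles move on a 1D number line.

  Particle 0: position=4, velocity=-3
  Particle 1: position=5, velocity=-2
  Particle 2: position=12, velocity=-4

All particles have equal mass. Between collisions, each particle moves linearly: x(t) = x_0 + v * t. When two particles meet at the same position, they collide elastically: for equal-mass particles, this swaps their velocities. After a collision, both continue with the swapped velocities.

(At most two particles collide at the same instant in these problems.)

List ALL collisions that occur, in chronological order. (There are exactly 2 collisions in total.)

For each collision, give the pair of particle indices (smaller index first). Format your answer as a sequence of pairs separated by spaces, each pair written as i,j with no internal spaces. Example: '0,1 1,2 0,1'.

Answer: 1,2 0,1

Derivation:
Collision at t=7/2: particles 1 and 2 swap velocities; positions: p0=-13/2 p1=-2 p2=-2; velocities now: v0=-3 v1=-4 v2=-2
Collision at t=8: particles 0 and 1 swap velocities; positions: p0=-20 p1=-20 p2=-11; velocities now: v0=-4 v1=-3 v2=-2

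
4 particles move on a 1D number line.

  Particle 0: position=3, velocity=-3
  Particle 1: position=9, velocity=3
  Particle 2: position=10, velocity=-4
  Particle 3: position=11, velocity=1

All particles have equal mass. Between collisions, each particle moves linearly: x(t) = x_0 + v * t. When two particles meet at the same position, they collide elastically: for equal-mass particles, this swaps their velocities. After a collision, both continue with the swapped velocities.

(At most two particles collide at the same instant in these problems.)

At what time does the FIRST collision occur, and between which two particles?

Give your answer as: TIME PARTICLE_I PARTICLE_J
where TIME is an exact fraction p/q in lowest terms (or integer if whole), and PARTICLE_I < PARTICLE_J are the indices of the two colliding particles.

Answer: 1/7 1 2

Derivation:
Pair (0,1): pos 3,9 vel -3,3 -> not approaching (rel speed -6 <= 0)
Pair (1,2): pos 9,10 vel 3,-4 -> gap=1, closing at 7/unit, collide at t=1/7
Pair (2,3): pos 10,11 vel -4,1 -> not approaching (rel speed -5 <= 0)
Earliest collision: t=1/7 between 1 and 2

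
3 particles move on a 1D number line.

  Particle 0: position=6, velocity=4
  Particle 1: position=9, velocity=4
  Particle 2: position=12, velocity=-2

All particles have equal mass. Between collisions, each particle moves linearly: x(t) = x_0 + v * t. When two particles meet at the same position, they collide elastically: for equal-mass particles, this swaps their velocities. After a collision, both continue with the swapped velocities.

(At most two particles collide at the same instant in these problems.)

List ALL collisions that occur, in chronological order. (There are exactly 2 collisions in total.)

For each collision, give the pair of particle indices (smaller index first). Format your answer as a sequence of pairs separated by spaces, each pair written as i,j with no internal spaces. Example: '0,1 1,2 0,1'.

Answer: 1,2 0,1

Derivation:
Collision at t=1/2: particles 1 and 2 swap velocities; positions: p0=8 p1=11 p2=11; velocities now: v0=4 v1=-2 v2=4
Collision at t=1: particles 0 and 1 swap velocities; positions: p0=10 p1=10 p2=13; velocities now: v0=-2 v1=4 v2=4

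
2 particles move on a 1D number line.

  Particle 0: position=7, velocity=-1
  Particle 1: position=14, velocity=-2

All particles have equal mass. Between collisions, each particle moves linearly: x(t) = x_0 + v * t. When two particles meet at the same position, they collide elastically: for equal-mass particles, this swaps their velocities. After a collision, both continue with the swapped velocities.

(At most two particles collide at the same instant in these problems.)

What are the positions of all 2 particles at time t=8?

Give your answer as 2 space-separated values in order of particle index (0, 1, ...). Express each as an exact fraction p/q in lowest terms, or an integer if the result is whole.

Answer: -2 -1

Derivation:
Collision at t=7: particles 0 and 1 swap velocities; positions: p0=0 p1=0; velocities now: v0=-2 v1=-1
Advance to t=8 (no further collisions before then); velocities: v0=-2 v1=-1; positions = -2 -1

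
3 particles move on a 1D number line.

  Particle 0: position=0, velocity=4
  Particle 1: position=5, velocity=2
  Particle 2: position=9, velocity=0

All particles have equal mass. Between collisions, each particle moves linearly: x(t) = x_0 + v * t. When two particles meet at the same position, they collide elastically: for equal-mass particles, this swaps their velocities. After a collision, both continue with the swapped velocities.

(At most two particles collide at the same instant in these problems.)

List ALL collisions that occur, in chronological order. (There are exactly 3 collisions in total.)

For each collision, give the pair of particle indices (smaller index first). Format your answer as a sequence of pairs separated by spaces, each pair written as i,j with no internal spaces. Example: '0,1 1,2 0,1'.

Collision at t=2: particles 1 and 2 swap velocities; positions: p0=8 p1=9 p2=9; velocities now: v0=4 v1=0 v2=2
Collision at t=9/4: particles 0 and 1 swap velocities; positions: p0=9 p1=9 p2=19/2; velocities now: v0=0 v1=4 v2=2
Collision at t=5/2: particles 1 and 2 swap velocities; positions: p0=9 p1=10 p2=10; velocities now: v0=0 v1=2 v2=4

Answer: 1,2 0,1 1,2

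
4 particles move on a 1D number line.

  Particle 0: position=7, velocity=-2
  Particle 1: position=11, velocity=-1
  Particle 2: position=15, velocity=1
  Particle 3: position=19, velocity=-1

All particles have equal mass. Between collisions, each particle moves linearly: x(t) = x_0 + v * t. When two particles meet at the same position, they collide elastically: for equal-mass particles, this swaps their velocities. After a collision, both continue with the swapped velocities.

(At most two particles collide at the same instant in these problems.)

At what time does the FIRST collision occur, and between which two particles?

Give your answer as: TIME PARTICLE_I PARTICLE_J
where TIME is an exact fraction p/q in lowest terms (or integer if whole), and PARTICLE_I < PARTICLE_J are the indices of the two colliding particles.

Pair (0,1): pos 7,11 vel -2,-1 -> not approaching (rel speed -1 <= 0)
Pair (1,2): pos 11,15 vel -1,1 -> not approaching (rel speed -2 <= 0)
Pair (2,3): pos 15,19 vel 1,-1 -> gap=4, closing at 2/unit, collide at t=2
Earliest collision: t=2 between 2 and 3

Answer: 2 2 3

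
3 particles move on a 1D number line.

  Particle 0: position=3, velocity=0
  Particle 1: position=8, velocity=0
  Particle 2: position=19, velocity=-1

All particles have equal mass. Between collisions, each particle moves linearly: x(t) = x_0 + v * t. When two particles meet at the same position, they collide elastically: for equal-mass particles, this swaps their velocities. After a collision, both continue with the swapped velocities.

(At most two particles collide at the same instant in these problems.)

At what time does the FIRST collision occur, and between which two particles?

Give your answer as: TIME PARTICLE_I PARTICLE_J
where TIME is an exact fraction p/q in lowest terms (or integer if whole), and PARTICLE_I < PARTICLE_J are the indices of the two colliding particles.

Pair (0,1): pos 3,8 vel 0,0 -> not approaching (rel speed 0 <= 0)
Pair (1,2): pos 8,19 vel 0,-1 -> gap=11, closing at 1/unit, collide at t=11
Earliest collision: t=11 between 1 and 2

Answer: 11 1 2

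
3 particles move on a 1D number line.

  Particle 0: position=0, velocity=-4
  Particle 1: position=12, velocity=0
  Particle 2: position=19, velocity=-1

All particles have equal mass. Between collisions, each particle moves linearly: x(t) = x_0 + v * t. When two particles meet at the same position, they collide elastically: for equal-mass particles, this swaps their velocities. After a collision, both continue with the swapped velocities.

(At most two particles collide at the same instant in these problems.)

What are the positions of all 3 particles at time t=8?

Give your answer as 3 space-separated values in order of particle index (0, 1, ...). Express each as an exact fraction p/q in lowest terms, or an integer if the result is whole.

Answer: -32 11 12

Derivation:
Collision at t=7: particles 1 and 2 swap velocities; positions: p0=-28 p1=12 p2=12; velocities now: v0=-4 v1=-1 v2=0
Advance to t=8 (no further collisions before then); velocities: v0=-4 v1=-1 v2=0; positions = -32 11 12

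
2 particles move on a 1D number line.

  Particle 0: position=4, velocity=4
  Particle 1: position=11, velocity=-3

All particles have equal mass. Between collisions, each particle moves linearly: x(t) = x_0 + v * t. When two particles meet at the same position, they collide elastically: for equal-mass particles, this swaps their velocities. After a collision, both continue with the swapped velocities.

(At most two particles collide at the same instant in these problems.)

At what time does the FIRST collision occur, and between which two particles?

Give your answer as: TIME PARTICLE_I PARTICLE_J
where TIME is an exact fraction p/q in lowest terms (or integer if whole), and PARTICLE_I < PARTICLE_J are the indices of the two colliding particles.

Answer: 1 0 1

Derivation:
Pair (0,1): pos 4,11 vel 4,-3 -> gap=7, closing at 7/unit, collide at t=1
Earliest collision: t=1 between 0 and 1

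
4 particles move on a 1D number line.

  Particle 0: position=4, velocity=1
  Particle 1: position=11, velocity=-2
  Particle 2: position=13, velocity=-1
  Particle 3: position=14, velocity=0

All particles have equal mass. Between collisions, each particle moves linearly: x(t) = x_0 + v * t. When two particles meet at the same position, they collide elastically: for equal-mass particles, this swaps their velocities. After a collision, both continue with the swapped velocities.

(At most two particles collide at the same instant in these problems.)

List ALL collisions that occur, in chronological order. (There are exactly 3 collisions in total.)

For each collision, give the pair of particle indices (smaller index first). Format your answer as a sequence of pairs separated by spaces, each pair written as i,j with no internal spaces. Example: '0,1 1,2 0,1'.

Answer: 0,1 1,2 2,3

Derivation:
Collision at t=7/3: particles 0 and 1 swap velocities; positions: p0=19/3 p1=19/3 p2=32/3 p3=14; velocities now: v0=-2 v1=1 v2=-1 v3=0
Collision at t=9/2: particles 1 and 2 swap velocities; positions: p0=2 p1=17/2 p2=17/2 p3=14; velocities now: v0=-2 v1=-1 v2=1 v3=0
Collision at t=10: particles 2 and 3 swap velocities; positions: p0=-9 p1=3 p2=14 p3=14; velocities now: v0=-2 v1=-1 v2=0 v3=1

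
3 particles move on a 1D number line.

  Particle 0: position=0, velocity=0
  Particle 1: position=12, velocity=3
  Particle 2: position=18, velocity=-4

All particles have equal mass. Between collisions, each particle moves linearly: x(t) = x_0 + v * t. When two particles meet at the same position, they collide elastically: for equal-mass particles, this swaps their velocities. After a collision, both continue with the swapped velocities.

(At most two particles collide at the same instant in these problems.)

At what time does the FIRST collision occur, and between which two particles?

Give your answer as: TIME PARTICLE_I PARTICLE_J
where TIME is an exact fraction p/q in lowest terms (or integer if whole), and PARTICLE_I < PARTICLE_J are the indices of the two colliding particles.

Pair (0,1): pos 0,12 vel 0,3 -> not approaching (rel speed -3 <= 0)
Pair (1,2): pos 12,18 vel 3,-4 -> gap=6, closing at 7/unit, collide at t=6/7
Earliest collision: t=6/7 between 1 and 2

Answer: 6/7 1 2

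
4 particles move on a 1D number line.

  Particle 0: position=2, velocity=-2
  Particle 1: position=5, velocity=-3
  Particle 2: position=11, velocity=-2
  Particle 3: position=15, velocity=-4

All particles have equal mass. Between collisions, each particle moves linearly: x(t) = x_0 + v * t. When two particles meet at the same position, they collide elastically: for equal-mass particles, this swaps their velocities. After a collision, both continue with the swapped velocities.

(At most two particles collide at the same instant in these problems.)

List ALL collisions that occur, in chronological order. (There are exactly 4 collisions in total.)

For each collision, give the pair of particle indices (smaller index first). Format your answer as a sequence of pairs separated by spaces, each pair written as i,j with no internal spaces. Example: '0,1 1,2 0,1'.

Answer: 2,3 0,1 1,2 0,1

Derivation:
Collision at t=2: particles 2 and 3 swap velocities; positions: p0=-2 p1=-1 p2=7 p3=7; velocities now: v0=-2 v1=-3 v2=-4 v3=-2
Collision at t=3: particles 0 and 1 swap velocities; positions: p0=-4 p1=-4 p2=3 p3=5; velocities now: v0=-3 v1=-2 v2=-4 v3=-2
Collision at t=13/2: particles 1 and 2 swap velocities; positions: p0=-29/2 p1=-11 p2=-11 p3=-2; velocities now: v0=-3 v1=-4 v2=-2 v3=-2
Collision at t=10: particles 0 and 1 swap velocities; positions: p0=-25 p1=-25 p2=-18 p3=-9; velocities now: v0=-4 v1=-3 v2=-2 v3=-2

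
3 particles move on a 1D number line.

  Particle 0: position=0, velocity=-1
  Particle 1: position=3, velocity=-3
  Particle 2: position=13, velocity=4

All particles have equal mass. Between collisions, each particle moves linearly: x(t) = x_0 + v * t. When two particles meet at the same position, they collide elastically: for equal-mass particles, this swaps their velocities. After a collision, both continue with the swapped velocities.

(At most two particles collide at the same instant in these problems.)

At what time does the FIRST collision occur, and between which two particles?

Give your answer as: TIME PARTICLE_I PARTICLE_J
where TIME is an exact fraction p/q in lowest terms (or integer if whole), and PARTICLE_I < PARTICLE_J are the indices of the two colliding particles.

Answer: 3/2 0 1

Derivation:
Pair (0,1): pos 0,3 vel -1,-3 -> gap=3, closing at 2/unit, collide at t=3/2
Pair (1,2): pos 3,13 vel -3,4 -> not approaching (rel speed -7 <= 0)
Earliest collision: t=3/2 between 0 and 1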